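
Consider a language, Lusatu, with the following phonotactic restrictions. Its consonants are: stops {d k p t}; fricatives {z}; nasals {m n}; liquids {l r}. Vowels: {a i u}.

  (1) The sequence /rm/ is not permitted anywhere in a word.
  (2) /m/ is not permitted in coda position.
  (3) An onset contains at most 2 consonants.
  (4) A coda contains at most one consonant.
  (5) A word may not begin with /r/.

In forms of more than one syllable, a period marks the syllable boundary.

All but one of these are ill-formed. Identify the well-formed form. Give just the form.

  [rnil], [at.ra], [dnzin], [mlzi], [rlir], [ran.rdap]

[rnil] — violates constraint 5: word begins with /r/ → ill-formed
[at.ra] — σ1 onset /∅/, coda /t/ ok; σ2 onset /r/, coda /∅/ ok → well-formed
[dnzin] — violates constraint 3: syllable 1 onset /dnz/ has 3 consonants (> 2) → ill-formed
[mlzi] — violates constraint 3: syllable 1 onset /mlz/ has 3 consonants (> 2) → ill-formed
[rlir] — violates constraint 5: word begins with /r/ → ill-formed
[ran.rdap] — violates constraint 5: word begins with /r/ → ill-formed

[at.ra]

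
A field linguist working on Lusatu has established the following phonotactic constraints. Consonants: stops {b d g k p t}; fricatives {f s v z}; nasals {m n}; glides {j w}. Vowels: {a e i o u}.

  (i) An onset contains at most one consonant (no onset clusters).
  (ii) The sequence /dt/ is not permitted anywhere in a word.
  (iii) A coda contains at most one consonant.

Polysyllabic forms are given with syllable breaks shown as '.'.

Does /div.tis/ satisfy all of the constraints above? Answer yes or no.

yes

/div.tis/ — σ1 onset /d/, coda /v/ ok; σ2 onset /t/, coda /s/ ok → permitted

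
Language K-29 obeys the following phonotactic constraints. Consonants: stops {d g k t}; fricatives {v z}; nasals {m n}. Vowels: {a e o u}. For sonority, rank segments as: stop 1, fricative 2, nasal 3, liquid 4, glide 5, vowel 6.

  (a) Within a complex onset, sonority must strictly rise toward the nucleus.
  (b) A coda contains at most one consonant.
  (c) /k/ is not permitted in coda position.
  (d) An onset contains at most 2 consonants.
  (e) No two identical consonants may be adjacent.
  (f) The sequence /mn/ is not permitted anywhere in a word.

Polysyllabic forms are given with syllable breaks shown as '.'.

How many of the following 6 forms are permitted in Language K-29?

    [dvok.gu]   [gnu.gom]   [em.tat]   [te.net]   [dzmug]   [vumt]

3

[dvok.gu] — violates constraint (c): syllable 1 coda contains /k/ → not permitted
[gnu.gom] — σ1 onset /gn/ (1→3 rises), coda /∅/ ok; σ2 onset /g/, coda /m/ ok → permitted
[em.tat] — σ1 onset /∅/, coda /m/ ok; σ2 onset /t/, coda /t/ ok → permitted
[te.net] — σ1 onset /t/, coda /∅/ ok; σ2 onset /n/, coda /t/ ok → permitted
[dzmug] — violates constraint (d): syllable 1 onset /dzm/ has 3 consonants (> 2) → not permitted
[vumt] — violates constraint (b): syllable 1 coda /mt/ has 2 consonants (> 1) → not permitted
Permitted: [gnu.gom], [em.tat], [te.net] → 3.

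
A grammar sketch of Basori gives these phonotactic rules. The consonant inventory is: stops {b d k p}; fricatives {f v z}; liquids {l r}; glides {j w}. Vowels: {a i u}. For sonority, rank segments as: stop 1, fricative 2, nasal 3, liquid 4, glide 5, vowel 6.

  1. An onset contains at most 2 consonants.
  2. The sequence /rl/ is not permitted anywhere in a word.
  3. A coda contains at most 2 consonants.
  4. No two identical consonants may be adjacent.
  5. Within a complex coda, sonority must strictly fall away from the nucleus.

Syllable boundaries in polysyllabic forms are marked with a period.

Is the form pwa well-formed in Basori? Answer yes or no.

yes

pwa — σ1 onset /pw/ (2C), coda /∅/ ok → well-formed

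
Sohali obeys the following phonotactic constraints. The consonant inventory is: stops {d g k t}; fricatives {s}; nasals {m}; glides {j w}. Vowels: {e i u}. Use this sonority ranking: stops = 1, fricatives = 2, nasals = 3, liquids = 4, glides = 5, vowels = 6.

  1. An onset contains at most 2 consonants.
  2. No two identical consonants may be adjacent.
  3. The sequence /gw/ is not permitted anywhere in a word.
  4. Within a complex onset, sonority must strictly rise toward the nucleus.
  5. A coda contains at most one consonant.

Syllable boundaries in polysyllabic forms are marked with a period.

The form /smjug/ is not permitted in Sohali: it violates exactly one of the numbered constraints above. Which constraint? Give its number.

/smjug/: syllable 1 onset /smj/ has 3 consonants (> 2).
This is a violation of constraint 1: "An onset contains at most 2 consonants."
The remaining constraints (2, 3, 4, 5) are satisfied.

1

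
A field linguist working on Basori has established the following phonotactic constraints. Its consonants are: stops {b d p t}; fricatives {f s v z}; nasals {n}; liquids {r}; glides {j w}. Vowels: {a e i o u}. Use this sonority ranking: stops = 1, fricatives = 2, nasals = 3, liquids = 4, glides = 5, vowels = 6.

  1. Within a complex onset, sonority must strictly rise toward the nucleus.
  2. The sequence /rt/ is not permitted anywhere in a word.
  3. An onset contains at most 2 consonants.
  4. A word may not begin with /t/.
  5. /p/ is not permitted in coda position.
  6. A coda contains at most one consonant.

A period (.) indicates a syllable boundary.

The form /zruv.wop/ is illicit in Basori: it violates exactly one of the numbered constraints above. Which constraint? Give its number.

/zruv.wop/: syllable 2 coda contains /p/.
This is a violation of constraint 5: "/p/ is not permitted in coda position."
The remaining constraints (1, 2, 3, 4, 6) are satisfied.

5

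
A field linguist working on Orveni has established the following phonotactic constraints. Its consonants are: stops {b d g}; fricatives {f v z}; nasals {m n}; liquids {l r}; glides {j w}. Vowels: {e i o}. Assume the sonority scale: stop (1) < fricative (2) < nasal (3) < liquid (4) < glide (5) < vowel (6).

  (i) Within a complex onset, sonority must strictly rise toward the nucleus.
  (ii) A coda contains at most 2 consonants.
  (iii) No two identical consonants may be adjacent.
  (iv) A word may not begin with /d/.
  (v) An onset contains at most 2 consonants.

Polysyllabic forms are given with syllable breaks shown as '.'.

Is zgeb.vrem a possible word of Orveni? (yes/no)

no

zgeb.vrem — violates constraint (i): syllable 1 onset /zg/: /z/ (fricative, 2) → /g/ (stop, 1) does not rise → phonotactically illegal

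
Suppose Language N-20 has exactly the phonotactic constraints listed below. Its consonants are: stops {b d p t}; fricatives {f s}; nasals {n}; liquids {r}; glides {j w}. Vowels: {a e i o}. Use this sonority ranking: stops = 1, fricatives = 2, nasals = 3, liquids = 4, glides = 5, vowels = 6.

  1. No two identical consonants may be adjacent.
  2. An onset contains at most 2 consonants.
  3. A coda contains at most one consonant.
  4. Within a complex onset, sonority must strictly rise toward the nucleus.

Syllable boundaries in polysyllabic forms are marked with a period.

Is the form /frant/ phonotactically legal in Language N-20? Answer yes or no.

no

/frant/ — violates constraint 3: syllable 1 coda /nt/ has 2 consonants (> 1) → phonotactically illegal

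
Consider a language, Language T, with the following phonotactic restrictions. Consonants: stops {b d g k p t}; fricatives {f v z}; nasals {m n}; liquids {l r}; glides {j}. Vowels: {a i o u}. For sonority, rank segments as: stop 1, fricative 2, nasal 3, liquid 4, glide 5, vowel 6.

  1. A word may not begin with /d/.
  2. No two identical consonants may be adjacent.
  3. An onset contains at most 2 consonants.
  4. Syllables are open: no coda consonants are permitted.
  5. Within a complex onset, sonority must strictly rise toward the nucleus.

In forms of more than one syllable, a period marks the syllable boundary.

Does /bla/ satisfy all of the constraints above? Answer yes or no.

yes

/bla/ — σ1 onset /bl/ (1→4 rises), coda /∅/ ok → well-formed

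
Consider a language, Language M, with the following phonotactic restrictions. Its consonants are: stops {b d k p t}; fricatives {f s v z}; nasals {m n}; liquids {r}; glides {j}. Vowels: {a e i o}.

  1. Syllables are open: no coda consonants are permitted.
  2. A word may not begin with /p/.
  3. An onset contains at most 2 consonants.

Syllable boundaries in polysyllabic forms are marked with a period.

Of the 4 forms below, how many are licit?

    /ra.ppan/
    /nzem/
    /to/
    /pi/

/ra.ppan/ — violates constraint 1: syllable 2 coda /n/ has 1 consonant (> 0) → illicit
/nzem/ — violates constraint 1: syllable 1 coda /m/ has 1 consonant (> 0) → illicit
/to/ — σ1 onset /t/, coda /∅/ ok → licit
/pi/ — violates constraint 2: word begins with /p/ → illicit
Licit: /to/ → 1.

1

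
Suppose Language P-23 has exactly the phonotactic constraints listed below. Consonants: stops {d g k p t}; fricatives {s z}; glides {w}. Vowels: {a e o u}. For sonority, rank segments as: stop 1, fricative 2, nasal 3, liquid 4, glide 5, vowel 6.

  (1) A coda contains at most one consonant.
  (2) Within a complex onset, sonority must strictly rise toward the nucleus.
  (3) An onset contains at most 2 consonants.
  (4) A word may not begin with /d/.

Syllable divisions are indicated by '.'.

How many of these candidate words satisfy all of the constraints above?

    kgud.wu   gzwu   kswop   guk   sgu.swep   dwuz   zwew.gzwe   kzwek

1

kgud.wu — violates constraint 2: syllable 1 onset /kg/: /k/ (stop, 1) → /g/ (stop, 1) does not rise → phonotactically illegal
gzwu — violates constraint 3: syllable 1 onset /gzw/ has 3 consonants (> 2) → phonotactically illegal
kswop — violates constraint 3: syllable 1 onset /ksw/ has 3 consonants (> 2) → phonotactically illegal
guk — σ1 onset /g/, coda /k/ ok → phonotactically legal
sgu.swep — violates constraint 2: syllable 1 onset /sg/: /s/ (fricative, 2) → /g/ (stop, 1) does not rise → phonotactically illegal
dwuz — violates constraint 4: word begins with /d/ → phonotactically illegal
zwew.gzwe — violates constraint 3: syllable 2 onset /gzw/ has 3 consonants (> 2) → phonotactically illegal
kzwek — violates constraint 3: syllable 1 onset /kzw/ has 3 consonants (> 2) → phonotactically illegal
Phonotactically legal: guk → 1.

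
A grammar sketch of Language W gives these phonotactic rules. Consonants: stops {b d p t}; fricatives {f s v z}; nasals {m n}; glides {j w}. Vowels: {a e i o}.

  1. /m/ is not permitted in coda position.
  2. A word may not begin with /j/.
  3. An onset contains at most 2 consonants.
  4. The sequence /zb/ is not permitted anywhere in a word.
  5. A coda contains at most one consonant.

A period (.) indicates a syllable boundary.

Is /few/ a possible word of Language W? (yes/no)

/few/ — σ1 onset /f/, coda /w/ ok → phonotactically legal

yes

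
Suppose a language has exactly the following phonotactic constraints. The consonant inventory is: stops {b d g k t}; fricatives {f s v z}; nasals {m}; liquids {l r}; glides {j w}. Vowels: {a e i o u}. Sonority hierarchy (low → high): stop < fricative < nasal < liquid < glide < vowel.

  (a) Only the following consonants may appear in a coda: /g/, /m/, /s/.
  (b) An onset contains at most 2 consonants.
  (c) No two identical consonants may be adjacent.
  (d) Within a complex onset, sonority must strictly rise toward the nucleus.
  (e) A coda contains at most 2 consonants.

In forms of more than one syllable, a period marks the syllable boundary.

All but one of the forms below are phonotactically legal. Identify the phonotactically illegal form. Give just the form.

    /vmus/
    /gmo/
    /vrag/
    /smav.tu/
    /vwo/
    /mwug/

/vmus/ — σ1 onset /vm/ (2→3 rises), coda /s/ ok → phonotactically legal
/gmo/ — σ1 onset /gm/ (1→3 rises), coda /∅/ ok → phonotactically legal
/vrag/ — σ1 onset /vr/ (2→4 rises), coda /g/ ok → phonotactically legal
/smav.tu/ — violates constraint (a): syllable 1 coda contains /v/, which is not a licensed coda consonant → phonotactically illegal
/vwo/ — σ1 onset /vw/ (2→5 rises), coda /∅/ ok → phonotactically legal
/mwug/ — σ1 onset /mw/ (3→5 rises), coda /g/ ok → phonotactically legal

/smav.tu/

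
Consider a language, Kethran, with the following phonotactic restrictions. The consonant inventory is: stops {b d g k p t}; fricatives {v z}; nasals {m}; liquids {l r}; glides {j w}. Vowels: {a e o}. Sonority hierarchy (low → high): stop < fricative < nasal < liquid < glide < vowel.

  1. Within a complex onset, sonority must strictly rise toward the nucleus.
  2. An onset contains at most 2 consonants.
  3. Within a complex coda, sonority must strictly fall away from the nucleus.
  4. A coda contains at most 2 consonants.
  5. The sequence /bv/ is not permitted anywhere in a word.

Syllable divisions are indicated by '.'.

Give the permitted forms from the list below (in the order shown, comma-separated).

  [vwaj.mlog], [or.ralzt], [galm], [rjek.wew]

[vwaj.mlog] — σ1 onset /vw/ (2→5 rises), coda /j/ ok; σ2 onset /ml/ (3→4 rises), coda /g/ ok → permitted
[or.ralzt] — violates constraint 4: syllable 2 coda /lzt/ has 3 consonants (> 2) → not permitted
[galm] — σ1 onset /g/, coda /lm/ (4→3 falls) ok → permitted
[rjek.wew] — σ1 onset /rj/ (4→5 rises), coda /k/ ok; σ2 onset /w/, coda /w/ ok → permitted

[vwaj.mlog], [galm], [rjek.wew]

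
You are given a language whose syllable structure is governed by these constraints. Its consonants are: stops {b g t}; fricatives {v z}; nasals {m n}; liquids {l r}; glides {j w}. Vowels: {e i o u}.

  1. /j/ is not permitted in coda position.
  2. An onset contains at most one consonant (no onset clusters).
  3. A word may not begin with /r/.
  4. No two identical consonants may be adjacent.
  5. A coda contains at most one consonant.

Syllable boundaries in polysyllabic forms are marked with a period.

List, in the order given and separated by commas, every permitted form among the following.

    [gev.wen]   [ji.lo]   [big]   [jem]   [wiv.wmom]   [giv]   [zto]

[gev.wen] — σ1 onset /g/, coda /v/ ok; σ2 onset /w/, coda /n/ ok → permitted
[ji.lo] — σ1 onset /j/, coda /∅/ ok; σ2 onset /l/, coda /∅/ ok → permitted
[big] — σ1 onset /b/, coda /g/ ok → permitted
[jem] — σ1 onset /j/, coda /m/ ok → permitted
[wiv.wmom] — violates constraint 2: syllable 2 onset /wm/ has 2 consonants (> 1) → not permitted
[giv] — σ1 onset /g/, coda /v/ ok → permitted
[zto] — violates constraint 2: syllable 1 onset /zt/ has 2 consonants (> 1) → not permitted

[gev.wen], [ji.lo], [big], [jem], [giv]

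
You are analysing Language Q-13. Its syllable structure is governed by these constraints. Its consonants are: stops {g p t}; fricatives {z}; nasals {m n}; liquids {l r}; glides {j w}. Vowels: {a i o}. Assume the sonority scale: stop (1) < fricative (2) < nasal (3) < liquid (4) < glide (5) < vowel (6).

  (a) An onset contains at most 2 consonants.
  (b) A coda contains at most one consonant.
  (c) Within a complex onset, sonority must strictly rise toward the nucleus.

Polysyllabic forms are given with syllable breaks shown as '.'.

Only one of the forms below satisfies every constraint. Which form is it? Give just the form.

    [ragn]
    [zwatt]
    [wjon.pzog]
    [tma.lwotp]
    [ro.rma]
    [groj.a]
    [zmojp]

[ragn] — violates constraint (b): syllable 1 coda /gn/ has 2 consonants (> 1) → illicit
[zwatt] — violates constraint (b): syllable 1 coda /tt/ has 2 consonants (> 1) → illicit
[wjon.pzog] — violates constraint (c): syllable 1 onset /wj/: /w/ (glide, 5) → /j/ (glide, 5) does not rise → illicit
[tma.lwotp] — violates constraint (b): syllable 2 coda /tp/ has 2 consonants (> 1) → illicit
[ro.rma] — violates constraint (c): syllable 2 onset /rm/: /r/ (liquid, 4) → /m/ (nasal, 3) does not rise → illicit
[groj.a] — σ1 onset /gr/ (1→4 rises), coda /j/ ok; σ2 onset /∅/, coda /∅/ ok → licit
[zmojp] — violates constraint (b): syllable 1 coda /jp/ has 2 consonants (> 1) → illicit

[groj.a]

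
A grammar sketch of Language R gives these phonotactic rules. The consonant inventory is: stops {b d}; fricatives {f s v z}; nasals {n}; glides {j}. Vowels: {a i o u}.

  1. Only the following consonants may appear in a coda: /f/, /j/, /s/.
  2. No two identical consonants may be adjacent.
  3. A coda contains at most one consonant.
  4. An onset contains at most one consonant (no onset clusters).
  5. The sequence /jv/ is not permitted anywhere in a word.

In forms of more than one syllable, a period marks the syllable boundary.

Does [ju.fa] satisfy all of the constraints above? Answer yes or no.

yes

[ju.fa] — σ1 onset /j/, coda /∅/ ok; σ2 onset /f/, coda /∅/ ok → well-formed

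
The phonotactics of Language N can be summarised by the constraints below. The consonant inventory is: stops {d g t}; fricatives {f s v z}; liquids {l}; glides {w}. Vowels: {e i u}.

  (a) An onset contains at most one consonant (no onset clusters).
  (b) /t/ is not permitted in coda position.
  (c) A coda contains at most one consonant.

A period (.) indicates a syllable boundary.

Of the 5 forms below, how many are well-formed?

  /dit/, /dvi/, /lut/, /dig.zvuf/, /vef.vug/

/dit/ — violates constraint (b): syllable 1 coda contains /t/ → ill-formed
/dvi/ — violates constraint (a): syllable 1 onset /dv/ has 2 consonants (> 1) → ill-formed
/lut/ — violates constraint (b): syllable 1 coda contains /t/ → ill-formed
/dig.zvuf/ — violates constraint (a): syllable 2 onset /zv/ has 2 consonants (> 1) → ill-formed
/vef.vug/ — σ1 onset /v/, coda /f/ ok; σ2 onset /v/, coda /g/ ok → well-formed
Well-formed: /vef.vug/ → 1.

1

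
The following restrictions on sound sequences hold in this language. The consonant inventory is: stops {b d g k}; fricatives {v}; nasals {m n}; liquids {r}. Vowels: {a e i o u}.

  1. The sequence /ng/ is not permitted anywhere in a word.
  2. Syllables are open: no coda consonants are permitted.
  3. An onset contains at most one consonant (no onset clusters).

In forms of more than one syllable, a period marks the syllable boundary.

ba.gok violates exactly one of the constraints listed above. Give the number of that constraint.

ba.gok: syllable 2 coda /k/ has 1 consonant (> 0).
This is a violation of constraint 2: "Syllables are open: no coda consonants are permitted."
The remaining constraints (1, 3) are satisfied.

2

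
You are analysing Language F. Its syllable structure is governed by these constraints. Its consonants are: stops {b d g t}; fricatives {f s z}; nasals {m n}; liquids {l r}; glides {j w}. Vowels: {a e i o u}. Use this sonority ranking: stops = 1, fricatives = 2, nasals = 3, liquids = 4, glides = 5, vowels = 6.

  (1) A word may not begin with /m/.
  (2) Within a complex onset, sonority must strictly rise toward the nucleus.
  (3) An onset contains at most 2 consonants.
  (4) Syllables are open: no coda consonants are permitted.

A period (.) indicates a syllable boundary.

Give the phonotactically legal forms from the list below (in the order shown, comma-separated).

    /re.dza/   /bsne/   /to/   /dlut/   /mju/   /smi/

/re.dza/, /to/, /smi/

/re.dza/ — σ1 onset /r/, coda /∅/ ok; σ2 onset /dz/ (1→2 rises), coda /∅/ ok → phonotactically legal
/bsne/ — violates constraint 3: syllable 1 onset /bsn/ has 3 consonants (> 2) → phonotactically illegal
/to/ — σ1 onset /t/, coda /∅/ ok → phonotactically legal
/dlut/ — violates constraint 4: syllable 1 coda /t/ has 1 consonant (> 0) → phonotactically illegal
/mju/ — violates constraint 1: word begins with /m/ → phonotactically illegal
/smi/ — σ1 onset /sm/ (2→3 rises), coda /∅/ ok → phonotactically legal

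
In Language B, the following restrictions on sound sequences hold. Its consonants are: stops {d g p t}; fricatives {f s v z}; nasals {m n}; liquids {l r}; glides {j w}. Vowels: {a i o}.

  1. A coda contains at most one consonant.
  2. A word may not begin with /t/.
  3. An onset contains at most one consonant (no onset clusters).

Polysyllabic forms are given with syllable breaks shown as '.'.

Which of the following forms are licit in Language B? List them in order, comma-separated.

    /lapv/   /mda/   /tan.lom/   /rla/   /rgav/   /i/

/i/

/lapv/ — violates constraint 1: syllable 1 coda /pv/ has 2 consonants (> 1) → illicit
/mda/ — violates constraint 3: syllable 1 onset /md/ has 2 consonants (> 1) → illicit
/tan.lom/ — violates constraint 2: word begins with /t/ → illicit
/rla/ — violates constraint 3: syllable 1 onset /rl/ has 2 consonants (> 1) → illicit
/rgav/ — violates constraint 3: syllable 1 onset /rg/ has 2 consonants (> 1) → illicit
/i/ — σ1 onset /∅/, coda /∅/ ok → licit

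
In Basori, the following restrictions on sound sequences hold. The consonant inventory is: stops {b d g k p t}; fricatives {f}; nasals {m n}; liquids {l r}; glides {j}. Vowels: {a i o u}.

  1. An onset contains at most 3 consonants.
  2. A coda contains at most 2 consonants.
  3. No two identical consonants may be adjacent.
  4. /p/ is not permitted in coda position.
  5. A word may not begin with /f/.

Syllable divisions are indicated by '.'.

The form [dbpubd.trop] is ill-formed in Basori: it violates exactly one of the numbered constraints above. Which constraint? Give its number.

4

[dbpubd.trop]: syllable 2 coda contains /p/.
This is a violation of constraint 4: "/p/ is not permitted in coda position."
The remaining constraints (1, 2, 3, 5) are satisfied.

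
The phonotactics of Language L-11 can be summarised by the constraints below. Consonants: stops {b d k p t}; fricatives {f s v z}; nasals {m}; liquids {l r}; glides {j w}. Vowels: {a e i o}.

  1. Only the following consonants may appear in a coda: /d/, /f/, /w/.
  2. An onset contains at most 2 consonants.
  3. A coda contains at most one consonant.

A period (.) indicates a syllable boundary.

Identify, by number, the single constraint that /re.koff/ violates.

/re.koff/: syllable 2 coda /ff/ has 2 consonants (> 1).
This is a violation of constraint 3: "A coda contains at most one consonant."
The remaining constraints (1, 2) are satisfied.

3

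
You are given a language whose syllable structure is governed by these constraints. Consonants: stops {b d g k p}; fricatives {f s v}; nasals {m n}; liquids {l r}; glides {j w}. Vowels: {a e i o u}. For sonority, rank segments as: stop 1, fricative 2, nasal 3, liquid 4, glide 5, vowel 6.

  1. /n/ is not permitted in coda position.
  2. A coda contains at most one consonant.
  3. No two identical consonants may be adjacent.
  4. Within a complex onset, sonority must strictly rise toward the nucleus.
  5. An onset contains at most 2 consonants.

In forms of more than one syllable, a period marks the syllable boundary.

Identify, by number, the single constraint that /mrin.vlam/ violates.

1

/mrin.vlam/: syllable 1 coda contains /n/.
This is a violation of constraint 1: "/n/ is not permitted in coda position."
The remaining constraints (2, 3, 4, 5) are satisfied.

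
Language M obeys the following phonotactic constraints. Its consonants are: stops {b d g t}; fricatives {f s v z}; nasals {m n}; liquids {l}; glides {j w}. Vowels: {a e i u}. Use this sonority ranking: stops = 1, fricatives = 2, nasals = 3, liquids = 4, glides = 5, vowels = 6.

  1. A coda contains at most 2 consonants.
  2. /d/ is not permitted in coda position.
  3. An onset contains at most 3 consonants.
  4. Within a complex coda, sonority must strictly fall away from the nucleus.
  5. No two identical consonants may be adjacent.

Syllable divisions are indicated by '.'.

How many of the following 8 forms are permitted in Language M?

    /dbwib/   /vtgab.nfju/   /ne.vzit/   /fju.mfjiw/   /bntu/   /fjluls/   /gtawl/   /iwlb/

/dbwib/ — σ1 onset /dbw/ (3C), coda /b/ ok → permitted
/vtgab.nfju/ — σ1 onset /vtg/ (3C), coda /b/ ok; σ2 onset /nfj/ (3C), coda /∅/ ok → permitted
/ne.vzit/ — σ1 onset /n/, coda /∅/ ok; σ2 onset /vz/ (2C), coda /t/ ok → permitted
/fju.mfjiw/ — σ1 onset /fj/ (2C), coda /∅/ ok; σ2 onset /mfj/ (3C), coda /w/ ok → permitted
/bntu/ — σ1 onset /bnt/ (3C), coda /∅/ ok → permitted
/fjluls/ — σ1 onset /fjl/ (3C), coda /ls/ (4→2 falls) ok → permitted
/gtawl/ — σ1 onset /gt/ (2C), coda /wl/ (5→4 falls) ok → permitted
/iwlb/ — violates constraint 1: syllable 1 coda /wlb/ has 3 consonants (> 2) → not permitted
Permitted: /dbwib/, /vtgab.nfju/, /ne.vzit/, /fju.mfjiw/, /bntu/, /fjluls/, /gtawl/ → 7.

7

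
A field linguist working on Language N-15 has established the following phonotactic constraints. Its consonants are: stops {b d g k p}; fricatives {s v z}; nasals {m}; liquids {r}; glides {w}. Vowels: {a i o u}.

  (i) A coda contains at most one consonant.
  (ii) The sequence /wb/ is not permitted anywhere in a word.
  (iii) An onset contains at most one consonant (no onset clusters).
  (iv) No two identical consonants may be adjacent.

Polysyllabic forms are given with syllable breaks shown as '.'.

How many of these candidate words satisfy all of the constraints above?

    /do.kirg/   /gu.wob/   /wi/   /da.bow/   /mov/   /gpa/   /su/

/do.kirg/ — violates constraint (i): syllable 2 coda /rg/ has 2 consonants (> 1) → ill-formed
/gu.wob/ — σ1 onset /g/, coda /∅/ ok; σ2 onset /w/, coda /b/ ok → well-formed
/wi/ — σ1 onset /w/, coda /∅/ ok → well-formed
/da.bow/ — σ1 onset /d/, coda /∅/ ok; σ2 onset /b/, coda /w/ ok → well-formed
/mov/ — σ1 onset /m/, coda /v/ ok → well-formed
/gpa/ — violates constraint (iii): syllable 1 onset /gp/ has 2 consonants (> 1) → ill-formed
/su/ — σ1 onset /s/, coda /∅/ ok → well-formed
Well-formed: /gu.wob/, /wi/, /da.bow/, /mov/, /su/ → 5.

5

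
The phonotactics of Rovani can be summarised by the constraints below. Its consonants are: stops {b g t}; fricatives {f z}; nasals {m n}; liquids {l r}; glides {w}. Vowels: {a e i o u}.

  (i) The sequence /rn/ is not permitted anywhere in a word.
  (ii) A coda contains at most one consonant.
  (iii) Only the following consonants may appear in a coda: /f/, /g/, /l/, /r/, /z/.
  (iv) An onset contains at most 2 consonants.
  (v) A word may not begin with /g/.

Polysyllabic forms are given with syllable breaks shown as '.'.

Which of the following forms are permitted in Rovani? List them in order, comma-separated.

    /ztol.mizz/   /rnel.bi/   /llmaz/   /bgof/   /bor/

/bgof/, /bor/

/ztol.mizz/ — violates constraint (ii): syllable 2 coda /zz/ has 2 consonants (> 1) → not permitted
/rnel.bi/ — violates constraint (i): contains banned sequence /rn/ → not permitted
/llmaz/ — violates constraint (iv): syllable 1 onset /llm/ has 3 consonants (> 2) → not permitted
/bgof/ — σ1 onset /bg/ (2C), coda /f/ ok → permitted
/bor/ — σ1 onset /b/, coda /r/ ok → permitted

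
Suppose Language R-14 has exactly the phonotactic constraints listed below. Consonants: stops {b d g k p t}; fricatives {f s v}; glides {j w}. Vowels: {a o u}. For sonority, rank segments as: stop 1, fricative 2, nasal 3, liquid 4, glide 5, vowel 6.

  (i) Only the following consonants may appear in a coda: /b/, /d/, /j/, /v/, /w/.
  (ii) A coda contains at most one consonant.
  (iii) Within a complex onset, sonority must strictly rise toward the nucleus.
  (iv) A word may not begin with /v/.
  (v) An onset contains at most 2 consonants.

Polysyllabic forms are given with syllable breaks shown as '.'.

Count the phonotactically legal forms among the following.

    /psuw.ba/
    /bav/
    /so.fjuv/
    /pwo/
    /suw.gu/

/psuw.ba/ — σ1 onset /ps/ (1→2 rises), coda /w/ ok; σ2 onset /b/, coda /∅/ ok → phonotactically legal
/bav/ — σ1 onset /b/, coda /v/ ok → phonotactically legal
/so.fjuv/ — σ1 onset /s/, coda /∅/ ok; σ2 onset /fj/ (2→5 rises), coda /v/ ok → phonotactically legal
/pwo/ — σ1 onset /pw/ (1→5 rises), coda /∅/ ok → phonotactically legal
/suw.gu/ — σ1 onset /s/, coda /w/ ok; σ2 onset /g/, coda /∅/ ok → phonotactically legal
Phonotactically legal: /psuw.ba/, /bav/, /so.fjuv/, /pwo/, /suw.gu/ → 5.

5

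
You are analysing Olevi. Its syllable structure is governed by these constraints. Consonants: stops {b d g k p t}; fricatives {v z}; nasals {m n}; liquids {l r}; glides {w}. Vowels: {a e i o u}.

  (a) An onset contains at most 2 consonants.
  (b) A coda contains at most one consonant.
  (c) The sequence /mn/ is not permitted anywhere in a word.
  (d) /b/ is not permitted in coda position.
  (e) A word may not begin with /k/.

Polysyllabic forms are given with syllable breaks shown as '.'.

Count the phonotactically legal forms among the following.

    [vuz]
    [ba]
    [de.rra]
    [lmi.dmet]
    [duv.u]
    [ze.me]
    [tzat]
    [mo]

[vuz] — σ1 onset /v/, coda /z/ ok → phonotactically legal
[ba] — σ1 onset /b/, coda /∅/ ok → phonotactically legal
[de.rra] — σ1 onset /d/, coda /∅/ ok; σ2 onset /rr/ (2C), coda /∅/ ok → phonotactically legal
[lmi.dmet] — σ1 onset /lm/ (2C), coda /∅/ ok; σ2 onset /dm/ (2C), coda /t/ ok → phonotactically legal
[duv.u] — σ1 onset /d/, coda /v/ ok; σ2 onset /∅/, coda /∅/ ok → phonotactically legal
[ze.me] — σ1 onset /z/, coda /∅/ ok; σ2 onset /m/, coda /∅/ ok → phonotactically legal
[tzat] — σ1 onset /tz/ (2C), coda /t/ ok → phonotactically legal
[mo] — σ1 onset /m/, coda /∅/ ok → phonotactically legal
Phonotactically legal: [vuz], [ba], [de.rra], [lmi.dmet], [duv.u], [ze.me], [tzat], [mo] → 8.

8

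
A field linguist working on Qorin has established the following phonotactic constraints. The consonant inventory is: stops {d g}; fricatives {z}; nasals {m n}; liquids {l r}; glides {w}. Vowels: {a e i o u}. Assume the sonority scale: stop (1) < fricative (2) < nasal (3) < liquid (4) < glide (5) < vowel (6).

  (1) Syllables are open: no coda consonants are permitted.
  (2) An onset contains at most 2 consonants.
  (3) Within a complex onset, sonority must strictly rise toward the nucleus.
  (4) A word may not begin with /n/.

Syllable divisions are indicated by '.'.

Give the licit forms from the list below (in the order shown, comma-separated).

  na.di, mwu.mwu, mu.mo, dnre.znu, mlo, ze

mwu.mwu, mu.mo, mlo, ze

na.di — violates constraint 4: word begins with /n/ → illicit
mwu.mwu — σ1 onset /mw/ (3→5 rises), coda /∅/ ok; σ2 onset /mw/ (3→5 rises), coda /∅/ ok → licit
mu.mo — σ1 onset /m/, coda /∅/ ok; σ2 onset /m/, coda /∅/ ok → licit
dnre.znu — violates constraint 2: syllable 1 onset /dnr/ has 3 consonants (> 2) → illicit
mlo — σ1 onset /ml/ (3→4 rises), coda /∅/ ok → licit
ze — σ1 onset /z/, coda /∅/ ok → licit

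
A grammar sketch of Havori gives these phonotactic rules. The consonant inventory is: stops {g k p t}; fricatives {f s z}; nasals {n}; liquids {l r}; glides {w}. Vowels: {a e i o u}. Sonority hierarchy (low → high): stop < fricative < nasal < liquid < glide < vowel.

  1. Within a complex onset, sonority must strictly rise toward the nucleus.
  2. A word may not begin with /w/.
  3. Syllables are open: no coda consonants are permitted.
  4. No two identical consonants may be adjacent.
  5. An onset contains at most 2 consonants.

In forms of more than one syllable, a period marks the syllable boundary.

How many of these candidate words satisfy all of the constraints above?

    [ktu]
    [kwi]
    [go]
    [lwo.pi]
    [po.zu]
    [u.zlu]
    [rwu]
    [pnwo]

6

[ktu] — violates constraint 1: syllable 1 onset /kt/: /k/ (stop, 1) → /t/ (stop, 1) does not rise → not permitted
[kwi] — σ1 onset /kw/ (1→5 rises), coda /∅/ ok → permitted
[go] — σ1 onset /g/, coda /∅/ ok → permitted
[lwo.pi] — σ1 onset /lw/ (4→5 rises), coda /∅/ ok; σ2 onset /p/, coda /∅/ ok → permitted
[po.zu] — σ1 onset /p/, coda /∅/ ok; σ2 onset /z/, coda /∅/ ok → permitted
[u.zlu] — σ1 onset /∅/, coda /∅/ ok; σ2 onset /zl/ (2→4 rises), coda /∅/ ok → permitted
[rwu] — σ1 onset /rw/ (4→5 rises), coda /∅/ ok → permitted
[pnwo] — violates constraint 5: syllable 1 onset /pnw/ has 3 consonants (> 2) → not permitted
Permitted: [kwi], [go], [lwo.pi], [po.zu], [u.zlu], [rwu] → 6.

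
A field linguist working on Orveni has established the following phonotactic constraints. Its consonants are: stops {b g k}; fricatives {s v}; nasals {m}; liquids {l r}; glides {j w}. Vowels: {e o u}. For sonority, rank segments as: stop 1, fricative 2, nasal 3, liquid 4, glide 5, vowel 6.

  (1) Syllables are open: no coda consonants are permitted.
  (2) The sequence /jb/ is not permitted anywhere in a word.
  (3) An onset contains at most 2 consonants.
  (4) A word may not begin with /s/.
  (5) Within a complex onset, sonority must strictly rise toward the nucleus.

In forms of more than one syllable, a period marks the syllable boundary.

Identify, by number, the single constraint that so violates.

so: word begins with /s/.
This is a violation of constraint 4: "A word may not begin with /s/."
The remaining constraints (1, 2, 3, 5) are satisfied.

4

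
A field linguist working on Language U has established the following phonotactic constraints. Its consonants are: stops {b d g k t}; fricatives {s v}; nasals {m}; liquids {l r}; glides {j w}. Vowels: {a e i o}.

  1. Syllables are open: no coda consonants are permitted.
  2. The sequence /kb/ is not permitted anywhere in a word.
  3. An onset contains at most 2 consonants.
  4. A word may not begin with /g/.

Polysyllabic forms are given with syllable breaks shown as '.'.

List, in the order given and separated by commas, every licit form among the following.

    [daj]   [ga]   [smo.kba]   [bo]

[bo]

[daj] — violates constraint 1: syllable 1 coda /j/ has 1 consonant (> 0) → illicit
[ga] — violates constraint 4: word begins with /g/ → illicit
[smo.kba] — violates constraint 2: contains banned sequence /kb/ → illicit
[bo] — σ1 onset /b/, coda /∅/ ok → licit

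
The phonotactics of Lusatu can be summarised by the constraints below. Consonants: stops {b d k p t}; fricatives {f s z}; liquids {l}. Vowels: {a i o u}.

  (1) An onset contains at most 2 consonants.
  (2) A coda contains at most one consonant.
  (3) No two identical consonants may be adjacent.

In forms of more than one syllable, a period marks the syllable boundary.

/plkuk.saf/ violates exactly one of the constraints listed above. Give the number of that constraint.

1

/plkuk.saf/: syllable 1 onset /plk/ has 3 consonants (> 2).
This is a violation of constraint 1: "An onset contains at most 2 consonants."
The remaining constraints (2, 3) are satisfied.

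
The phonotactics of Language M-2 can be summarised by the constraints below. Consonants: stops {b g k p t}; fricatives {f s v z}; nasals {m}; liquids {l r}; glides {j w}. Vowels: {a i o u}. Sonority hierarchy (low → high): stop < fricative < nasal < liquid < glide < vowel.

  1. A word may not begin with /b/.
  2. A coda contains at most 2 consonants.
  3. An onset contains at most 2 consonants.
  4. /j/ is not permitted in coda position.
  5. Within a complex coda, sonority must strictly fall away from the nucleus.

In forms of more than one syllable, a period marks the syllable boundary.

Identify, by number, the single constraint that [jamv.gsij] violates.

4

[jamv.gsij]: syllable 2 coda contains /j/.
This is a violation of constraint 4: "/j/ is not permitted in coda position."
The remaining constraints (1, 2, 3, 5) are satisfied.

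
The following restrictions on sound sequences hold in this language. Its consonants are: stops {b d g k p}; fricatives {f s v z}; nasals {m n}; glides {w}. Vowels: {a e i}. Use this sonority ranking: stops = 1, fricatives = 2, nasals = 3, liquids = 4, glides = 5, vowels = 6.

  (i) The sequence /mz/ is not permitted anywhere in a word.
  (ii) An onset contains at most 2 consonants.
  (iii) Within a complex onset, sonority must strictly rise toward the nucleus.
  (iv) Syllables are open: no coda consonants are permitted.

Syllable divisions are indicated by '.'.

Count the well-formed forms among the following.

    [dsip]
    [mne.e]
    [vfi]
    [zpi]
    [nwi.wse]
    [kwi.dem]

0

[dsip] — violates constraint (iv): syllable 1 coda /p/ has 1 consonant (> 0) → ill-formed
[mne.e] — violates constraint (iii): syllable 1 onset /mn/: /m/ (nasal, 3) → /n/ (nasal, 3) does not rise → ill-formed
[vfi] — violates constraint (iii): syllable 1 onset /vf/: /v/ (fricative, 2) → /f/ (fricative, 2) does not rise → ill-formed
[zpi] — violates constraint (iii): syllable 1 onset /zp/: /z/ (fricative, 2) → /p/ (stop, 1) does not rise → ill-formed
[nwi.wse] — violates constraint (iii): syllable 2 onset /ws/: /w/ (glide, 5) → /s/ (fricative, 2) does not rise → ill-formed
[kwi.dem] — violates constraint (iv): syllable 2 coda /m/ has 1 consonant (> 0) → ill-formed
No form is well-formed → 0.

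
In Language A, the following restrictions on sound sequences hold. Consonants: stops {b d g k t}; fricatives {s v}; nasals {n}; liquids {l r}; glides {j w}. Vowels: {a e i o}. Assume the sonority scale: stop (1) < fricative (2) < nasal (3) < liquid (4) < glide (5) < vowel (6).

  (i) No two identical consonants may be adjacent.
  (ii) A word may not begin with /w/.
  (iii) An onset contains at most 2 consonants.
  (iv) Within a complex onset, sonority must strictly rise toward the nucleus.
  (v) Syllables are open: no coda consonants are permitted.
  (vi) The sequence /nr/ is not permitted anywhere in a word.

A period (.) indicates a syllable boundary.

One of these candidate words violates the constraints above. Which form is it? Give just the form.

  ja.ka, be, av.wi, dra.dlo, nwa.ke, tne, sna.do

av.wi

ja.ka — σ1 onset /j/, coda /∅/ ok; σ2 onset /k/, coda /∅/ ok → licit
be — σ1 onset /b/, coda /∅/ ok → licit
av.wi — violates constraint (v): syllable 1 coda /v/ has 1 consonant (> 0) → illicit
dra.dlo — σ1 onset /dr/ (1→4 rises), coda /∅/ ok; σ2 onset /dl/ (1→4 rises), coda /∅/ ok → licit
nwa.ke — σ1 onset /nw/ (3→5 rises), coda /∅/ ok; σ2 onset /k/, coda /∅/ ok → licit
tne — σ1 onset /tn/ (1→3 rises), coda /∅/ ok → licit
sna.do — σ1 onset /sn/ (2→3 rises), coda /∅/ ok; σ2 onset /d/, coda /∅/ ok → licit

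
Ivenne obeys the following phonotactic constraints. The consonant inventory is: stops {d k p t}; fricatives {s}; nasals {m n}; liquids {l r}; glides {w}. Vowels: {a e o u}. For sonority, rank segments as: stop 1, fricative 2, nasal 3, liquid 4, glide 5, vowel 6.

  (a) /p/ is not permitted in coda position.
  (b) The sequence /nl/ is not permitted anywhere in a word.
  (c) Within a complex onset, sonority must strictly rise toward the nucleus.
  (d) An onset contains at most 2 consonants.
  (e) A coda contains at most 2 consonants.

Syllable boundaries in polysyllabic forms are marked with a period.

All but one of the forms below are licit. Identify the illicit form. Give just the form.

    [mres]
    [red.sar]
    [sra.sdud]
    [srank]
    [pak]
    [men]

[mres] — σ1 onset /mr/ (3→4 rises), coda /s/ ok → licit
[red.sar] — σ1 onset /r/, coda /d/ ok; σ2 onset /s/, coda /r/ ok → licit
[sra.sdud] — violates constraint (c): syllable 2 onset /sd/: /s/ (fricative, 2) → /d/ (stop, 1) does not rise → illicit
[srank] — σ1 onset /sr/ (2→4 rises), coda /nk/ (2C) ok → licit
[pak] — σ1 onset /p/, coda /k/ ok → licit
[men] — σ1 onset /m/, coda /n/ ok → licit

[sra.sdud]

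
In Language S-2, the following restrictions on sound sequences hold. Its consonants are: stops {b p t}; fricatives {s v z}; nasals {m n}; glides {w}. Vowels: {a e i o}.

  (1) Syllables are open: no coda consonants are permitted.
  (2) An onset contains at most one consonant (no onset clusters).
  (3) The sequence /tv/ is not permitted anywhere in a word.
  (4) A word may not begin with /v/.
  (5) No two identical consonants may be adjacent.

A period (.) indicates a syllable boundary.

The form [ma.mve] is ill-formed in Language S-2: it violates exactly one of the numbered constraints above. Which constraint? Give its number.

[ma.mve]: syllable 2 onset /mv/ has 2 consonants (> 1).
This is a violation of constraint 2: "An onset contains at most one consonant (no onset clusters)."
The remaining constraints (1, 3, 4, 5) are satisfied.

2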